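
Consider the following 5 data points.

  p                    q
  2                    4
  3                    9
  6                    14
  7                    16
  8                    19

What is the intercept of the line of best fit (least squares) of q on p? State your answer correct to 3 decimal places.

n = 5, Σx = 26, Σy = 62, Σxy = 383, Σx² = 162
Sxx = Σx² − (Σx)²/n = 162 − 135.2 = 26.8
Sxy = Σxy − (Σx)(Σy)/n = 383 − 322.4 = 60.6
b = Sxy/Sxx = 60.6/26.8 = 2.261194
a = ȳ − b·x̄ = 12.4 − 2.261194·5.2 = 0.641791

0.642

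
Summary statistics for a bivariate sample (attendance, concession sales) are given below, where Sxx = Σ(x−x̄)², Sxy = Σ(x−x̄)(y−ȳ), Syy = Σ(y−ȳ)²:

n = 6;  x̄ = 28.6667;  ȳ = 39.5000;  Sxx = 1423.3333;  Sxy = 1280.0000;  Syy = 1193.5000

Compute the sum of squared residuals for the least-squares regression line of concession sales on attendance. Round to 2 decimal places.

b = Sxy/Sxx = 1280/1423.3333 = 0.899297
SSE = Syy − b·Sxy = 1193.5 − 0.899297·1280 = 42.399270

42.40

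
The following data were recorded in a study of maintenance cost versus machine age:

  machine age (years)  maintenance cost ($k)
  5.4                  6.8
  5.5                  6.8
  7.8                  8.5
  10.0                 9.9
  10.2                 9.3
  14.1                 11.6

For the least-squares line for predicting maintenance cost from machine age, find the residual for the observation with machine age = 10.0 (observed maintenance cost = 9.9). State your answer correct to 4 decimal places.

0.4344

n = 6, Σx = 53, Σy = 52.9, Σxy = 497.84, Σx² = 523.1
Sxx = Σx² − (Σx)²/n = 523.1 − 468.166667 = 54.933333
Sxy = Σxy − (Σx)(Σy)/n = 497.84 − 467.283333 = 30.556667
b = Sxy/Sxx = 30.556667/54.933333 = 0.55625
a = ȳ − b·x̄ = 8.816667 − 0.55625·8.833333 = 3.903125
ŷ(10.0) = 3.903125 + 0.55625·10 = 9.465625
residual = y − ŷ = 9.9 − 9.465625 = 0.434375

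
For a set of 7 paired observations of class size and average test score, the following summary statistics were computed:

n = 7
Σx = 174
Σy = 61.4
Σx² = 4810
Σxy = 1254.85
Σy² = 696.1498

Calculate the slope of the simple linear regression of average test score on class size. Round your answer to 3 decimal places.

Sxx = Σx² − (Σx)²/n = 4810 − 4325.142857 = 484.857143
Sxy = Σxy − (Σx)(Σy)/n = 1254.85 − 1526.228571 = -271.378571
b = Sxy/Sxx = -271.378571/484.857143 = -0.559708

-0.560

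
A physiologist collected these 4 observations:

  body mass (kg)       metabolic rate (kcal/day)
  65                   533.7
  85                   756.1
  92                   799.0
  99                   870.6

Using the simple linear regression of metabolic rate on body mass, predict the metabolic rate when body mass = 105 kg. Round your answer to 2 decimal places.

n = 4, Σx = 341, Σy = 2959.4, Σxy = 258656.4, Σx² = 29715
Sxx = Σx² − (Σx)²/n = 29715 − 29070.25 = 644.75
Sxy = Σxy − (Σx)(Σy)/n = 258656.4 − 252288.85 = 6367.55
b = Sxy/Sxx = 6367.55/644.75 = 9.875998
a = ȳ − b·x̄ = 739.85 − 9.875998·85.25 = -102.078868
ŷ(105) = a + b·105 = -102.078868 + 9.875998·105 = 934.900969

934.90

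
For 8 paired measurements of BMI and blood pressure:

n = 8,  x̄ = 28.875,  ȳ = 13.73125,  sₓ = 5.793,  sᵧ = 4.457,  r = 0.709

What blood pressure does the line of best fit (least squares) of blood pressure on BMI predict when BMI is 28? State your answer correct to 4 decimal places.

b = r · sᵧ/sₓ = 0.709 · 4.457/5.793 = 0.545488
a = ȳ − b·x̄ = 13.73125 − 0.545488·28.875 = -2.019721
ŷ(28) = a + b·28 = -2.019721 + 0.545488·28 = 13.253948

13.2539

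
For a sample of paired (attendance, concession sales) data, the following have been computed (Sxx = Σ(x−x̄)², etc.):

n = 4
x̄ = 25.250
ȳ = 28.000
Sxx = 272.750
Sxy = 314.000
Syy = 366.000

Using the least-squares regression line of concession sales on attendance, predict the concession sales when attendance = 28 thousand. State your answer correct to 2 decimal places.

31.17

b = Sxy/Sxx = 314/272.75 = 1.151237
a = ȳ − b·x̄ = 28 − 1.151237·25.25 = -1.068744
ŷ(28) = a + b·28 = -1.068744 + 1.151237·28 = 31.165903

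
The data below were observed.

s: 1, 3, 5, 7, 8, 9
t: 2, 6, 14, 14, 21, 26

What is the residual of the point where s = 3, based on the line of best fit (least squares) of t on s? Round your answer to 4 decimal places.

-0.8070

n = 6, Σx = 33, Σy = 83, Σxy = 590, Σx² = 229
Sxx = Σx² − (Σx)²/n = 229 − 181.5 = 47.5
Sxy = Σxy − (Σx)(Σy)/n = 590 − 456.5 = 133.5
b = Sxy/Sxx = 133.5/47.5 = 2.810526
a = ȳ − b·x̄ = 13.833333 − 2.810526·5.5 = -1.624561
ŷ(3) = -1.624561 + 2.810526·3 = 6.807018
residual = y − ŷ = 6 − 6.807018 = -0.807018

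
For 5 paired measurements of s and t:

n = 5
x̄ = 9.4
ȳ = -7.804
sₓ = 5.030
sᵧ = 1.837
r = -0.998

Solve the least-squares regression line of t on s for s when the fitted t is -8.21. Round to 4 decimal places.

b = r · sᵧ/sₓ = -0.998 · 1.837/5.03 = -0.364478
a = ȳ − b·x̄ = -7.804 − (-0.364478)·9.4 = -4.377904
Set a + b·x = -8.21: x = (-8.21 − (-4.377904)) / (-0.364478) = 10.513921

10.5139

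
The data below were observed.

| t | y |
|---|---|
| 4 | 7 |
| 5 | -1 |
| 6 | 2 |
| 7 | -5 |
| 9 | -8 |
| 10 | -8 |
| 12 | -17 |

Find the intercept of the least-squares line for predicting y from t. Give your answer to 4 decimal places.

15.3391

n = 7, Σx = 53, Σy = -30, Σxy = -356, Σx² = 451
Sxx = Σx² − (Σx)²/n = 451 − 401.285714 = 49.714286
Sxy = Σxy − (Σx)(Σy)/n = -356 − (-227.142857) = -128.857143
b = Sxy/Sxx = -128.857143/49.714286 = -2.591954
a = ȳ − b·x̄ = -4.285714 − (-2.591954)·7.571429 = 15.339080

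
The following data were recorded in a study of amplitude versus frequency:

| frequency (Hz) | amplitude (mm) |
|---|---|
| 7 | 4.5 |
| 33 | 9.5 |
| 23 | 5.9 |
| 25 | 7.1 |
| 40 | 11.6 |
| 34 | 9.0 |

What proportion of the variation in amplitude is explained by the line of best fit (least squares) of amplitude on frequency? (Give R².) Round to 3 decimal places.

0.902

n = 6, Σx = 162, Σy = 47.6, Σxy = 1428.2, Σx² = 5048, Σy² = 411.28
Sxx = Σx² − (Σx)²/n = 5048 − 4374 = 674
Sxy = Σxy − (Σx)(Σy)/n = 1428.2 − 1285.2 = 143
Syy = Σy² − (Σy)²/n = 411.28 − 377.626667 = 33.653333
R² = Sxy²/(Sxx·Syy) = (143)²/(674·33.653333) = 0.901538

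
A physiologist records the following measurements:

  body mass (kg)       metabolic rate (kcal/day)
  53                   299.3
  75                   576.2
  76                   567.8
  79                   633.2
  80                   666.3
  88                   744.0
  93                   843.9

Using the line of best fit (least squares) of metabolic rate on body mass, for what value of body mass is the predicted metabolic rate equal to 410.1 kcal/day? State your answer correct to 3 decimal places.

n = 7, Σx = 544, Σy = 4330.7, Σxy = 349512.2, Σx² = 43244
Sxx = Σx² − (Σx)²/n = 43244 − 42276.571429 = 967.428571
Sxy = Σxy − (Σx)(Σy)/n = 349512.2 − 336557.257143 = 12954.942857
b = Sxy/Sxx = 12954.942857/967.428571 = 13.391110
a = ȳ − b·x̄ = 618.671429 − 13.391110·77.714286 = -422.009155
Set a + b·x = 410.1: x = (410.1 − (-422.009155)) / 13.391110 = 62.138921

62.139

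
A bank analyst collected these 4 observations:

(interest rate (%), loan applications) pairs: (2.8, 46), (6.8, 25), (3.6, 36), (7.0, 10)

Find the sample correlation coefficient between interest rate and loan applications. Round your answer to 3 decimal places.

-0.923

n = 4, Σx = 20.2, Σy = 117, Σxy = 498.4, Σx² = 116.04, Σy² = 4137
Sxx = Σx² − (Σx)²/n = 116.04 − 102.01 = 14.03
Sxy = Σxy − (Σx)(Σy)/n = 498.4 − 590.85 = -92.45
Syy = Σy² − (Σy)²/n = 4137 − 3422.25 = 714.75
r = Sxy/√(Sxx·Syy) = -92.45/√(10027.9425) = -92.45/100.139615 = -0.923211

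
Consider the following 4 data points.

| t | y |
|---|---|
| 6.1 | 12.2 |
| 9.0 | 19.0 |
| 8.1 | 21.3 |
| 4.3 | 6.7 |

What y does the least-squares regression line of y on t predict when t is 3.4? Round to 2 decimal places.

4.37

n = 4, Σx = 27.5, Σy = 59.2, Σxy = 446.76, Σx² = 202.31
Sxx = Σx² − (Σx)²/n = 202.31 − 189.0625 = 13.2475
Sxy = Σxy − (Σx)(Σy)/n = 446.76 − 407 = 39.76
b = Sxy/Sxx = 39.76/13.2475 = 3.001321
a = ȳ − b·x̄ = 14.8 − 3.001321·6.875 = -5.834082
ŷ(3.4) = a + b·3.4 = -5.834082 + 3.001321·3.4 = 4.370410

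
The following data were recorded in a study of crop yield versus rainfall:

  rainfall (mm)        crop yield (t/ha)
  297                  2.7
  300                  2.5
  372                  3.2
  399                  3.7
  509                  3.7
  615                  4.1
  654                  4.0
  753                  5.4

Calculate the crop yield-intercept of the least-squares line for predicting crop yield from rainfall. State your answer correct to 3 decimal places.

n = 8, Σx = 3899, Σy = 29.3, Σxy = 15305.6, Σx² = 2107825
Sxx = Σx² − (Σx)²/n = 2107825 − 1900275.125 = 207549.875
Sxy = Σxy − (Σx)(Σy)/n = 15305.6 − 14280.0875 = 1025.5125
b = Sxy/Sxx = 1025.5125/207549.875 = 0.004941
a = ȳ − b·x̄ = 3.6625 − 0.004941·487.375 = 1.254360

1.254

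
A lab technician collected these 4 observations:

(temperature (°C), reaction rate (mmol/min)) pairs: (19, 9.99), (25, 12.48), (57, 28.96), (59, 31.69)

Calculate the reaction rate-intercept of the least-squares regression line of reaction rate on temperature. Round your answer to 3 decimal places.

-0.419

n = 4, Σx = 160, Σy = 83.12, Σxy = 4022.24, Σx² = 7716
Sxx = Σx² − (Σx)²/n = 7716 − 6400 = 1316
Sxy = Σxy − (Σx)(Σy)/n = 4022.24 − 3324.8 = 697.44
b = Sxy/Sxx = 697.44/1316 = 0.529970
a = ȳ − b·x̄ = 20.78 − 0.529970·40 = -0.418784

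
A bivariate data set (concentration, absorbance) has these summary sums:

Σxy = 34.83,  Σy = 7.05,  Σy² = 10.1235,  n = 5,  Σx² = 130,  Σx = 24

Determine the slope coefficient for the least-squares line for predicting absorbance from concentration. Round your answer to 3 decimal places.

Sxx = Σx² − (Σx)²/n = 130 − 115.2 = 14.8
Sxy = Σxy − (Σx)(Σy)/n = 34.83 − 33.84 = 0.99
b = Sxy/Sxx = 0.99/14.8 = 0.066892

0.067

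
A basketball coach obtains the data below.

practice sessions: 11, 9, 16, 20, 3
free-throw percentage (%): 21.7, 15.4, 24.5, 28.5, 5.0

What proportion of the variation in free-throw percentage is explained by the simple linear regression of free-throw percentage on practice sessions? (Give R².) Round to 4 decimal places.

n = 5, Σx = 59, Σy = 95.1, Σxy = 1354.3, Σx² = 867, Σy² = 2145.55
Sxx = Σx² − (Σx)²/n = 867 − 696.2 = 170.8
Sxy = Σxy − (Σx)(Σy)/n = 1354.3 − 1122.18 = 232.12
Syy = Σy² − (Σy)²/n = 2145.55 − 1808.802 = 336.748
R² = Sxy²/(Sxx·Syy) = (232.12)²/(170.8·336.748) = 0.936768

0.9368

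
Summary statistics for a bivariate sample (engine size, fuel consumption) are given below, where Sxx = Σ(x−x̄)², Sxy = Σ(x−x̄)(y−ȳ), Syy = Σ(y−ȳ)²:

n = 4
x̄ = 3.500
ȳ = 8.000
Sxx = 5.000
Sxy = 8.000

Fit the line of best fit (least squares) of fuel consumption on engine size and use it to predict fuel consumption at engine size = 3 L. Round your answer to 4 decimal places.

7.2000

b = Sxy/Sxx = 8/5 = 1.6
a = ȳ − b·x̄ = 8 − 1.6·3.5 = 2.4
ŷ(3) = a + b·3 = 2.4 + 1.6·3 = 7.2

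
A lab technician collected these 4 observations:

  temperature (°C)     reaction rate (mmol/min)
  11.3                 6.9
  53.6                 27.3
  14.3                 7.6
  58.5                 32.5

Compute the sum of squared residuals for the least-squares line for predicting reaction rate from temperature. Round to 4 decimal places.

3.8340

n = 4, Σx = 137.7, Σy = 74.3, Σxy = 3551.18, Σx² = 6627.39, Σy² = 1906.91
Sxx = Σx² − (Σx)²/n = 6627.39 − 4740.3225 = 1887.0675
Sxy = Σxy − (Σx)(Σy)/n = 3551.18 − 2557.7775 = 993.4025
Syy = Σy² − (Σy)²/n = 1906.91 − 1380.1225 = 526.7875
b = Sxy/Sxx = 993.4025/1887.0675 = 0.526427
SSE = Syy − b·Sxy = 526.7875 − 0.526427·993.4025 = 3.834014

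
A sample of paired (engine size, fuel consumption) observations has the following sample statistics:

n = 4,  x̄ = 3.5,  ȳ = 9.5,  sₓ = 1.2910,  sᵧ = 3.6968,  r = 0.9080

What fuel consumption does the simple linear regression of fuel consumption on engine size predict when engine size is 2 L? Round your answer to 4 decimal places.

b = r · sᵧ/sₓ = 0.908 · 3.6968/1.291 = 2.600073
a = ȳ − b·x̄ = 9.5 − 2.600073·3.5 = 0.399744
ŷ(2) = a + b·2 = 0.399744 + 2.600073·2 = 5.599890

5.5999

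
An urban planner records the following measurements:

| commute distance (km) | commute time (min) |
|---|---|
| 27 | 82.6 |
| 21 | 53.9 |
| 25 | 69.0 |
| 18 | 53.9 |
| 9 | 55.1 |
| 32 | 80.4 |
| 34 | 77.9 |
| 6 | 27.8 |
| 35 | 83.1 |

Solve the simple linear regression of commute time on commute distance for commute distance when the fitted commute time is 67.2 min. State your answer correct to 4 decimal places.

n = 9, Σx = 207, Σy = 583.7, Σxy = 14849.9, Σx² = 5641
Sxx = Σx² − (Σx)²/n = 5641 − 4761 = 880
Sxy = Σxy − (Σx)(Σy)/n = 14849.9 − 13425.1 = 1424.8
b = Sxy/Sxx = 1424.8/880 = 1.619091
a = ȳ − b·x̄ = 64.855556 − 1.619091·23 = 27.616465
Set a + b·x = 67.2: x = (67.2 − 27.616465) / 1.619091 = 24.448000

24.4480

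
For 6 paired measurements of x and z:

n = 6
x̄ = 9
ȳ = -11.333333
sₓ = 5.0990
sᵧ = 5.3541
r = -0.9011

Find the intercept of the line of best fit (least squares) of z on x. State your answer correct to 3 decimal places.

-2.818

b = r · sᵧ/sₓ = -0.9011 · 5.3541/5.099 = -0.946182
a = ȳ − b·x̄ = -11.333333 − (-0.946182)·9 = -2.817699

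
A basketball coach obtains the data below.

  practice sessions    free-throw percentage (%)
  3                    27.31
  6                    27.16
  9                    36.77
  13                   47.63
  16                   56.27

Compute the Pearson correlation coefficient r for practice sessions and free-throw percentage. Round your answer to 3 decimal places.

n = 5, Σx = 47, Σy = 195.14, Σxy = 2095.33, Σx² = 551, Σy² = 8270.4644
Sxx = Σx² − (Σx)²/n = 551 − 441.8 = 109.2
Sxy = Σxy − (Σx)(Σy)/n = 2095.33 − 1834.316 = 261.014
Syy = Σy² − (Σy)²/n = 8270.4644 − 7615.92392 = 654.54048
r = Sxy/√(Sxx·Syy) = 261.014/√(71475.820416) = 261.014/267.349622 = 0.976302

0.976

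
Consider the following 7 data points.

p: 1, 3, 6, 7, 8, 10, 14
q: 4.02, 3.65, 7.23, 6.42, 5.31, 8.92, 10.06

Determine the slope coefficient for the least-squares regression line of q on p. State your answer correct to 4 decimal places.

n = 7, Σx = 49, Σy = 45.61, Σxy = 375.81, Σx² = 455
Sxx = Σx² − (Σx)²/n = 455 − 343 = 112
Sxy = Σxy − (Σx)(Σy)/n = 375.81 − 319.27 = 56.54
b = Sxy/Sxx = 56.54/112 = 0.504821

0.5048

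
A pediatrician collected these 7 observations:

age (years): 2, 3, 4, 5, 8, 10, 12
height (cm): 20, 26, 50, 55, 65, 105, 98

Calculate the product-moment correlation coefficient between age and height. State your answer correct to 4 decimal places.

n = 7, Σx = 44, Σy = 419, Σxy = 3339, Σx² = 362, Σy² = 31455
Sxx = Σx² − (Σx)²/n = 362 − 276.571429 = 85.428571
Sxy = Σxy − (Σx)(Σy)/n = 3339 − 2633.714286 = 705.285714
Syy = Σy² − (Σy)²/n = 31455 − 25080.142857 = 6374.857143
r = Sxy/√(Sxx·Syy) = 705.285714/√(544594.938776) = 705.285714/737.966760 = 0.955715

0.9557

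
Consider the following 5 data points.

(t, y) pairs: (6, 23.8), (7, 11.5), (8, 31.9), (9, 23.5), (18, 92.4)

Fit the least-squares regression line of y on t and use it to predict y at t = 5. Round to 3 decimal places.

7.231

n = 5, Σx = 48, Σy = 183.1, Σxy = 2353.2, Σx² = 554
Sxx = Σx² − (Σx)²/n = 554 − 460.8 = 93.2
Sxy = Σxy − (Σx)(Σy)/n = 2353.2 − 1757.76 = 595.44
b = Sxy/Sxx = 595.44/93.2 = 6.388841
a = ȳ − b·x̄ = 36.62 − 6.388841·9.6 = -24.712876
ŷ(5) = a + b·5 = -24.712876 + 6.388841·5 = 7.231330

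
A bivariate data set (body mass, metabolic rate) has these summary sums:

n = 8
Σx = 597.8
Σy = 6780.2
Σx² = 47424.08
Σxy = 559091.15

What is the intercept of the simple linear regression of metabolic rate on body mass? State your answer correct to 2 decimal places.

-575.63

Sxx = Σx² − (Σx)²/n = 47424.08 − 44670.605 = 2753.475
Sxy = Σxy − (Σx)(Σy)/n = 559091.15 − 506650.445 = 52440.705
b = Sxy/Sxx = 52440.705/2753.475 = 19.045281
a = ȳ − b·x̄ = 847.525 − 19.045281·74.725 = -575.633620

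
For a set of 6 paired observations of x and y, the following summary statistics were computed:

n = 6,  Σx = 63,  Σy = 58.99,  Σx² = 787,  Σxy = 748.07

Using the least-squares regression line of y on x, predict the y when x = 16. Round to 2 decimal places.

Sxx = Σx² − (Σx)²/n = 787 − 661.5 = 125.5
Sxy = Σxy − (Σx)(Σy)/n = 748.07 − 619.395 = 128.675
b = Sxy/Sxx = 128.675/125.5 = 1.025299
a = ȳ − b·x̄ = 9.831667 − 1.025299·10.5 = -0.933971
ŷ(16) = a + b·16 = -0.933971 + 1.025299·16 = 15.470810

15.47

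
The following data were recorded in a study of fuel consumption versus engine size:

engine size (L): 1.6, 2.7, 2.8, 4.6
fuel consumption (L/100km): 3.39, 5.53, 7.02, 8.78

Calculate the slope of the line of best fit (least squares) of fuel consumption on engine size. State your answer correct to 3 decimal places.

1.749

n = 4, Σx = 11.7, Σy = 24.72, Σxy = 80.399, Σx² = 38.85
Sxx = Σx² − (Σx)²/n = 38.85 − 34.2225 = 4.6275
Sxy = Σxy − (Σx)(Σy)/n = 80.399 − 72.306 = 8.093
b = Sxy/Sxx = 8.093/4.6275 = 1.748892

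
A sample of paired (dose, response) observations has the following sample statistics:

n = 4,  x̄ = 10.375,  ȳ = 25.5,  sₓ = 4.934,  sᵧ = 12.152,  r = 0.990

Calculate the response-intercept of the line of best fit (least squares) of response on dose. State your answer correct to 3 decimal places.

b = r · sᵧ/sₓ = 0.99 · 12.152/4.934 = 2.438281
a = ȳ − b·x̄ = 25.5 − 2.438281·10.375 = 0.202831

0.203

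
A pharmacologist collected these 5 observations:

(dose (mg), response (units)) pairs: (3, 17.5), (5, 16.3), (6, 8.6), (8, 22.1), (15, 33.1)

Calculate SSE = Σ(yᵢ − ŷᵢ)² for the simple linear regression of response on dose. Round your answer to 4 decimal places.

n = 5, Σx = 37, Σy = 97.6, Σxy = 858.9, Σx² = 359, Σy² = 2229.92
Sxx = Σx² − (Σx)²/n = 359 − 273.8 = 85.2
Sxy = Σxy − (Σx)(Σy)/n = 858.9 − 722.24 = 136.66
Syy = Σy² − (Σy)²/n = 2229.92 − 1905.152 = 324.768
b = Sxy/Sxx = 136.66/85.2 = 1.603991
SSE = Syy − b·Sxy = 324.768 − 1.603991·136.66 = 105.566643

105.5666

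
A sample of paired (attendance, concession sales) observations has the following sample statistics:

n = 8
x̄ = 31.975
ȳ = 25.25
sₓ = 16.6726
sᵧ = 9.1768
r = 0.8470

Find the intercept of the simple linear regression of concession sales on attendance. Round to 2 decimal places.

b = r · sᵧ/sₓ = 0.847 · 9.1768/16.6726 = 0.466199
a = ȳ − b·x̄ = 25.25 − 0.466199·31.975 = 10.343287

10.34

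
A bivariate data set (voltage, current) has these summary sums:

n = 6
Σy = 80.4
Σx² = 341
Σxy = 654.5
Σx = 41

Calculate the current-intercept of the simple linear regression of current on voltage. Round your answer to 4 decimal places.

Sxx = Σx² − (Σx)²/n = 341 − 280.166667 = 60.833333
Sxy = Σxy − (Σx)(Σy)/n = 654.5 − 549.4 = 105.1
b = Sxy/Sxx = 105.1/60.833333 = 1.727671
a = ȳ − b·x̄ = 13.4 − 1.727671·6.833333 = 1.594247

1.5942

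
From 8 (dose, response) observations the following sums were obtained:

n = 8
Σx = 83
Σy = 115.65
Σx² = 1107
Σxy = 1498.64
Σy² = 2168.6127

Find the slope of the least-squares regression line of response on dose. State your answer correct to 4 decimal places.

Sxx = Σx² − (Σx)²/n = 1107 − 861.125 = 245.875
Sxy = Σxy − (Σx)(Σy)/n = 1498.64 − 1199.86875 = 298.77125
b = Sxy/Sxx = 298.77125/245.875 = 1.215135

1.2151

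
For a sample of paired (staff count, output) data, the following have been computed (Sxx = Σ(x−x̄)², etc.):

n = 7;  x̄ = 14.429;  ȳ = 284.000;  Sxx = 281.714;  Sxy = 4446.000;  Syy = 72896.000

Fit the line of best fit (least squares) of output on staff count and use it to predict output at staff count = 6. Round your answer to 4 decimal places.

150.9738

b = Sxy/Sxx = 4446/281.714 = 15.781963
a = ȳ − b·x̄ = 284 − 15.781963·14.429 = 56.282052
ŷ(6) = a + b·6 = 56.282052 + 15.781963·6 = 150.973832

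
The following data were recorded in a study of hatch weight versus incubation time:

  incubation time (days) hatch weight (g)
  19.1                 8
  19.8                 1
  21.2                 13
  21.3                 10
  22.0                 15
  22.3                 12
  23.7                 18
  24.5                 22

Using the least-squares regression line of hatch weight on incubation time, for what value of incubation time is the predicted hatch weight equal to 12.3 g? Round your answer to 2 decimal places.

n = 8, Σx = 173.9, Σy = 99, Σxy = 2224.4, Σx² = 3803.21
Sxx = Σx² − (Σx)²/n = 3803.21 − 3780.15125 = 23.05875
Sxy = Σxy − (Σx)(Σy)/n = 2224.4 − 2152.0125 = 72.3875
b = Sxy/Sxx = 72.3875/23.05875 = 3.139264
a = ȳ − b·x̄ = 12.375 − 3.139264·21.7375 = -55.864748
Set a + b·x = 12.3: x = (12.3 − (-55.864748)) / 3.139264 = 21.713609

21.71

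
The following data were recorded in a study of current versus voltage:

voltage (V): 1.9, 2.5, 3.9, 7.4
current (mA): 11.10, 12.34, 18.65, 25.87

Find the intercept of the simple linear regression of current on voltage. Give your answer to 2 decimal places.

n = 4, Σx = 15.7, Σy = 67.96, Σxy = 316.113, Σx² = 79.83
Sxx = Σx² − (Σx)²/n = 79.83 − 61.6225 = 18.2075
Sxy = Σxy − (Σx)(Σy)/n = 316.113 − 266.743 = 49.37
b = Sxy/Sxx = 49.37/18.2075 = 2.711520
a = ȳ − b·x̄ = 16.99 − 2.711520·3.925 = 6.347284

6.35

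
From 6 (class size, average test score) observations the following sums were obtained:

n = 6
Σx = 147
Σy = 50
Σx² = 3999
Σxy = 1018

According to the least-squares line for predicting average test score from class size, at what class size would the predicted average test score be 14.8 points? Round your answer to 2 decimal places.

12.08

Sxx = Σx² − (Σx)²/n = 3999 − 3601.5 = 397.5
Sxy = Σxy − (Σx)(Σy)/n = 1018 − 1225 = -207
b = Sxy/Sxx = -207/397.5 = -0.520755
a = ȳ − b·x̄ = 8.333333 − (-0.520755)·24.5 = 21.091824
Set a + b·x = 14.8: x = (14.8 − 21.091824) / (-0.520755) = 12.082126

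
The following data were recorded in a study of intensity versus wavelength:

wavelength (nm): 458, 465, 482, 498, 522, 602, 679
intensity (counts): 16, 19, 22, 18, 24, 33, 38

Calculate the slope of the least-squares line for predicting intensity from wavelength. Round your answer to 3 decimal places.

0.098

n = 7, Σx = 3706, Σy = 170, Σxy = 93927, Σx² = 2002246
Sxx = Σx² − (Σx)²/n = 2002246 − 1962062.285714 = 40183.714286
Sxy = Σxy − (Σx)(Σy)/n = 93927 − 90002.857143 = 3924.142857
b = Sxy/Sxx = 3924.142857/40183.714286 = 0.097655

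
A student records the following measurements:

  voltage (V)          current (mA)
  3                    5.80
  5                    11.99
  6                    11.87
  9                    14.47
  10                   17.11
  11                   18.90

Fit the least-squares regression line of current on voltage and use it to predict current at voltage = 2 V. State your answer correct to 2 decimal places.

5.78

n = 6, Σx = 44, Σy = 80.14, Σxy = 657.8, Σx² = 372
Sxx = Σx² − (Σx)²/n = 372 − 322.666667 = 49.333333
Sxy = Σxy − (Σx)(Σy)/n = 657.8 − 587.693333 = 70.106667
b = Sxy/Sxx = 70.106667/49.333333 = 1.421081
a = ȳ − b·x̄ = 13.356667 − 1.421081·7.333333 = 2.935405
ŷ(2) = a + b·2 = 2.935405 + 1.421081·2 = 5.777568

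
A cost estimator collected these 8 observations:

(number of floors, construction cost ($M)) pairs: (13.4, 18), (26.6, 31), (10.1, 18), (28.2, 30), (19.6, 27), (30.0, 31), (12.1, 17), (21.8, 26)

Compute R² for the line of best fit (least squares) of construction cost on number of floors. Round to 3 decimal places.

0.935

n = 8, Σx = 161.8, Σy = 198, Σxy = 4325.3, Σx² = 3690.18, Σy² = 5164
Sxx = Σx² − (Σx)²/n = 3690.18 − 3272.405 = 417.775
Sxy = Σxy − (Σx)(Σy)/n = 4325.3 − 4004.55 = 320.75
Syy = Σy² − (Σy)²/n = 5164 − 4900.5 = 263.5
R² = Sxy²/(Sxx·Syy) = (320.75)²/(417.775·263.5) = 0.934567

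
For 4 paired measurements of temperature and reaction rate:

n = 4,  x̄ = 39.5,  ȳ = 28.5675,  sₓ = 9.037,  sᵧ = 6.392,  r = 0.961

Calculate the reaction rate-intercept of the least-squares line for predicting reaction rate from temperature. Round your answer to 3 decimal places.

b = r · sᵧ/sₓ = 0.961 · 6.392/9.037 = 0.679729
a = ȳ − b·x̄ = 28.5675 − 0.679729·39.5 = 1.718200

1.718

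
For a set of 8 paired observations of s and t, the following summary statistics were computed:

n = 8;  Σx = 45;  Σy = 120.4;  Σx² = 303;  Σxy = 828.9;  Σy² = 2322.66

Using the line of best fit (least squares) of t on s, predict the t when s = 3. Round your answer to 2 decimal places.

Sxx = Σx² − (Σx)²/n = 303 − 253.125 = 49.875
Sxy = Σxy − (Σx)(Σy)/n = 828.9 − 677.25 = 151.65
b = Sxy/Sxx = 151.65/49.875 = 3.040602
a = ȳ − b·x̄ = 15.05 − 3.040602·5.625 = -2.053383
ŷ(3) = a + b·3 = -2.053383 + 3.040602·3 = 7.068421

7.07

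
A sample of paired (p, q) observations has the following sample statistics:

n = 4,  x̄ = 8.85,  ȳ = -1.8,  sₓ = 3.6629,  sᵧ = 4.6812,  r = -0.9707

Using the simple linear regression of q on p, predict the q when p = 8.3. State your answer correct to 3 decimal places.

b = r · sᵧ/sₓ = -0.9707 · 4.6812/3.6629 = -1.240558
a = ȳ − b·x̄ = -1.8 − (-1.240558)·8.85 = 9.178941
ŷ(8.3) = a + b·8.3 = 9.178941 + (-1.240558)·8.3 = -1.117693

-1.118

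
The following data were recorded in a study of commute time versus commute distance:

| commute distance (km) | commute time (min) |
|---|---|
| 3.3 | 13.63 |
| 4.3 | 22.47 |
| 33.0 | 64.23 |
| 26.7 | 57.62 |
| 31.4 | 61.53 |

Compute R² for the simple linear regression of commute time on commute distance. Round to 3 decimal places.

0.985

n = 5, Σx = 98.7, Σy = 219.48, Σxy = 5731.686, Σx² = 2817.23, Σy² = 11922.176
Sxx = Σx² − (Σx)²/n = 2817.23 − 1948.338 = 868.892
Sxy = Σxy − (Σx)(Σy)/n = 5731.686 − 4332.5352 = 1399.1508
Syy = Σy² − (Σy)²/n = 11922.176 − 9634.29408 = 2287.88192
R² = Sxy²/(Sxx·Syy) = (1399.1508)²/(868.892·2287.88192) = 0.984758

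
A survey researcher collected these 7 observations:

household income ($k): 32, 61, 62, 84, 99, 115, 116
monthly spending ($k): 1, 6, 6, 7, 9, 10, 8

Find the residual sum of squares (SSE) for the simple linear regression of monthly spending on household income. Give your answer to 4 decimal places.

7.7527

n = 7, Σx = 569, Σy = 47, Σxy = 4327, Σx² = 52127, Σy² = 367
Sxx = Σx² − (Σx)²/n = 52127 − 46251.571429 = 5875.428571
Sxy = Σxy − (Σx)(Σy)/n = 4327 − 3820.428571 = 506.571429
Syy = Σy² − (Σy)²/n = 367 − 315.571429 = 51.428571
b = Sxy/Sxx = 506.571429/5875.428571 = 0.086219
SSE = Syy − b·Sxy = 51.428571 − 0.086219·506.571429 = 7.752675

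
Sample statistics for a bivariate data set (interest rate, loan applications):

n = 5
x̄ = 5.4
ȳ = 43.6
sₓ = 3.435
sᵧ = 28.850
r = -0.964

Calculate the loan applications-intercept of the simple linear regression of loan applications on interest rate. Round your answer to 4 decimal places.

87.3210

b = r · sᵧ/sₓ = -0.964 · 28.85/3.435 = -8.096477
a = ȳ − b·x̄ = 43.6 − (-8.096477)·5.4 = 87.320978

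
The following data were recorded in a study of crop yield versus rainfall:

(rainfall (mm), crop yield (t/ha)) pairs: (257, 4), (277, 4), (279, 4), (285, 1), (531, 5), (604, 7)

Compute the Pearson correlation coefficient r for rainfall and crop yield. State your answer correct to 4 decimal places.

n = 6, Σx = 2233, Σy = 25, Σxy = 10420, Σx² = 948621, Σy² = 123
Sxx = Σx² − (Σx)²/n = 948621 − 831048.166667 = 117572.833333
Sxy = Σxy − (Σx)(Σy)/n = 10420 − 9304.166667 = 1115.833333
Syy = Σy² − (Σy)²/n = 123 − 104.166667 = 18.833333
r = Sxy/√(Sxx·Syy) = 1115.833333/√(2214288.361111) = 1115.833333/1488.048508 = 0.749864

0.7499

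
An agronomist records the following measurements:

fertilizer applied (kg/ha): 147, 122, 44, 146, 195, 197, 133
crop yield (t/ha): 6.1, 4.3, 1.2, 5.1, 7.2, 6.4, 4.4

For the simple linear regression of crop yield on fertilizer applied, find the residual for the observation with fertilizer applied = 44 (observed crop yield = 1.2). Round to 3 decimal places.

n = 7, Σx = 984, Σy = 34.7, Σxy = 5468.7, Σx² = 154268
Sxx = Σx² − (Σx)²/n = 154268 − 138322.285714 = 15945.714286
Sxy = Σxy − (Σx)(Σy)/n = 5468.7 − 4877.828571 = 590.871429
b = Sxy/Sxx = 590.871429/15945.714286 = 0.037055
a = ȳ − b·x̄ = 4.957143 − 0.037055·140.571429 = -0.251758
ŷ(44) = -0.251758 + 0.037055·44 = 1.378670
residual = y − ŷ = 1.2 − 1.378670 = -0.178670

-0.179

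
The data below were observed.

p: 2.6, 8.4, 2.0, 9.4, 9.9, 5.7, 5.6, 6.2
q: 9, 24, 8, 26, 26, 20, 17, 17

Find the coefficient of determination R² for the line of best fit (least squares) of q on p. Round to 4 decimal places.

n = 8, Σx = 49.8, Σy = 147, Σxy = 1057.4, Σx² = 369.98, Σy² = 3051
Sxx = Σx² − (Σx)²/n = 369.98 − 310.005 = 59.975
Sxy = Σxy − (Σx)(Σy)/n = 1057.4 − 915.075 = 142.325
Syy = Σy² − (Σy)²/n = 3051 − 2701.125 = 349.875
R² = Sxy²/(Sxx·Syy) = (142.325)²/(59.975·349.875) = 0.965338

0.9653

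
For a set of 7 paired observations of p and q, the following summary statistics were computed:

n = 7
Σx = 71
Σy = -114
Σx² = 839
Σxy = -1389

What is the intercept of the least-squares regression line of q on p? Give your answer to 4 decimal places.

3.5733

Sxx = Σx² − (Σx)²/n = 839 − 720.142857 = 118.857143
Sxy = Σxy − (Σx)(Σy)/n = -1389 − (-1156.285714) = -232.714286
b = Sxy/Sxx = -232.714286/118.857143 = -1.957933
a = ȳ − b·x̄ = -16.285714 − (-1.957933)·10.142857 = 3.573317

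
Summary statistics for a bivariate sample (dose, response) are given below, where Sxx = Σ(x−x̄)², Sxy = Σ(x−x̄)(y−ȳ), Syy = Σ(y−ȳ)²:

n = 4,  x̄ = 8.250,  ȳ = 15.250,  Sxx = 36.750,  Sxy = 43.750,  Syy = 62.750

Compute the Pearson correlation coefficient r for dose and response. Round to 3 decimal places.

r = Sxy/√(Sxx·Syy) = 43.75/√(2306.0625) = 43.75/48.021480 = 0.911051

0.911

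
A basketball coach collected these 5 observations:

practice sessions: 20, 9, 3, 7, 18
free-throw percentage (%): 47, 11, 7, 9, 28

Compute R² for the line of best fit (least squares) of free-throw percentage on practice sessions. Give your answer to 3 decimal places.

n = 5, Σx = 57, Σy = 102, Σxy = 1627, Σx² = 863, Σy² = 3244
Sxx = Σx² − (Σx)²/n = 863 − 649.8 = 213.2
Sxy = Σxy − (Σx)(Σy)/n = 1627 − 1162.8 = 464.2
Syy = Σy² − (Σy)²/n = 3244 − 2080.8 = 1163.2
R² = Sxy²/(Sxx·Syy) = (464.2)²/(213.2·1163.2) = 0.868898

0.869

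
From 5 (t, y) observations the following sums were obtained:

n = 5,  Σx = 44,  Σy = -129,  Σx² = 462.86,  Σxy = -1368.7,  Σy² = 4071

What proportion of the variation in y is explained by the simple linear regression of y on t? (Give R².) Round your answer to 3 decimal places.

0.970

Sxx = Σx² − (Σx)²/n = 462.86 − 387.2 = 75.66
Sxy = Σxy − (Σx)(Σy)/n = -1368.7 − (-1135.2) = -233.5
Syy = Σy² − (Σy)²/n = 4071 − 3328.2 = 742.8
R² = Sxy²/(Sxx·Syy) = (-233.5)²/(75.66·742.8) = 0.970143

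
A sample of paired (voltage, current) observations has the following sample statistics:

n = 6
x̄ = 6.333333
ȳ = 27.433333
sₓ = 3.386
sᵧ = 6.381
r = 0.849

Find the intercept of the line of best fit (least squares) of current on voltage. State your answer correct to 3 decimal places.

17.300

b = r · sᵧ/sₓ = 0.849 · 6.381/3.386 = 1.599961
a = ȳ − b·x̄ = 27.433333 − 1.599961·6.333333 = 17.300245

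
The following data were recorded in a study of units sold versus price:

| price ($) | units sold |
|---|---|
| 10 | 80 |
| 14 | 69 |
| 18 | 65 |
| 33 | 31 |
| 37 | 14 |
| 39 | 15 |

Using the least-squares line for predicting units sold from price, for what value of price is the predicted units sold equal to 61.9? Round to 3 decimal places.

18.095

n = 6, Σx = 151, Σy = 274, Σxy = 5062, Σx² = 4599
Sxx = Σx² − (Σx)²/n = 4599 − 3800.166667 = 798.833333
Sxy = Σxy − (Σx)(Σy)/n = 5062 − 6895.666667 = -1833.666667
b = Sxy/Sxx = -1833.666667/798.833333 = -2.295431
a = ȳ − b·x̄ = 45.666667 − (-2.295431)·25.166667 = 103.435009
Set a + b·x = 61.9: x = (61.9 − 103.435009) / (-2.295431) = 18.094646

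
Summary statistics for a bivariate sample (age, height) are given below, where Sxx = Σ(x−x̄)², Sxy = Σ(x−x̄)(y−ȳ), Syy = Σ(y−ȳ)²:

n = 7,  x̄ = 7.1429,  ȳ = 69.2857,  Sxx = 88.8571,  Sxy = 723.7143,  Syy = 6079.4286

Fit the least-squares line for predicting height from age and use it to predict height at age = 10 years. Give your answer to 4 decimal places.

b = Sxy/Sxx = 723.7143/88.8571 = 8.144699
a = ȳ − b·x̄ = 69.2857 − 8.144699·7.1429 = 11.108932
ŷ(10) = a + b·10 = 11.108932 + 8.144699·10 = 92.555918

92.5559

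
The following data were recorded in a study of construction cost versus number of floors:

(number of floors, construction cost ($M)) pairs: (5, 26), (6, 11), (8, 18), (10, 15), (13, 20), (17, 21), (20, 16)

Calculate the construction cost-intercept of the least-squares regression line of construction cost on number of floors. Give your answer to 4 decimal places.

18.5134

n = 7, Σx = 79, Σy = 127, Σxy = 1427, Σx² = 1083
Sxx = Σx² − (Σx)²/n = 1083 − 891.571429 = 191.428571
Sxy = Σxy − (Σx)(Σy)/n = 1427 − 1433.285714 = -6.285714
b = Sxy/Sxx = -6.285714/191.428571 = -0.032836
a = ȳ − b·x̄ = 18.142857 − (-0.032836)·11.285714 = 18.513433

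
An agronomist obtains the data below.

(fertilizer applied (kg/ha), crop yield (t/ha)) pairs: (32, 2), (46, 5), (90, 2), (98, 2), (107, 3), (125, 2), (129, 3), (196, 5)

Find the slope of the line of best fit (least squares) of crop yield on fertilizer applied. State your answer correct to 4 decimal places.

0.0076

n = 8, Σx = 823, Σy = 24, Σxy = 2608, Σx² = 102975
Sxx = Σx² − (Σx)²/n = 102975 − 84666.125 = 18308.875
Sxy = Σxy − (Σx)(Σy)/n = 2608 − 2469 = 139
b = Sxy/Sxx = 139/18308.875 = 0.007592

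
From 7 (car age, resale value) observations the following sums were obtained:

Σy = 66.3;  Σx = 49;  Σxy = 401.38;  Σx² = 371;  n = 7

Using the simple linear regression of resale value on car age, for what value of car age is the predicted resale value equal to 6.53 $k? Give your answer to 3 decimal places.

8.313

Sxx = Σx² − (Σx)²/n = 371 − 343 = 28
Sxy = Σxy − (Σx)(Σy)/n = 401.38 − 464.1 = -62.72
b = Sxy/Sxx = -62.72/28 = -2.24
a = ȳ − b·x̄ = 9.471429 − (-2.24)·7 = 25.151429
Set a + b·x = 6.53: x = (6.53 − 25.151429) / (-2.24) = 8.313138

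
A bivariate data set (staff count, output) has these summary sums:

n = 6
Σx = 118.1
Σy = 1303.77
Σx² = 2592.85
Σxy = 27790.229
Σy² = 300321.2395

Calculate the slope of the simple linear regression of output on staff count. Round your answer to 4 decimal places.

Sxx = Σx² − (Σx)²/n = 2592.85 − 2324.601667 = 268.248333
Sxy = Σxy − (Σx)(Σy)/n = 27790.229 − 25662.5395 = 2127.6895
b = Sxy/Sxx = 2127.6895/268.248333 = 7.931790

7.9318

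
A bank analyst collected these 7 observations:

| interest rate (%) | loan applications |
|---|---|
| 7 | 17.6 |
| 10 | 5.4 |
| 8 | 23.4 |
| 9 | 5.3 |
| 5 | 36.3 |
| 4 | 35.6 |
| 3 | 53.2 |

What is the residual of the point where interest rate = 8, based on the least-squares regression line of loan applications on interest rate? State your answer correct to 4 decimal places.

n = 7, Σx = 46, Σy = 176.8, Σxy = 895.6, Σx² = 344
Sxx = Σx² − (Σx)²/n = 344 − 302.285714 = 41.714286
Sxy = Σxy − (Σx)(Σy)/n = 895.6 − 1161.828571 = -266.228571
b = Sxy/Sxx = -266.228571/41.714286 = -6.382192
a = ȳ − b·x̄ = 25.257143 − (-6.382192)·6.571429 = 67.197260
ŷ(8) = 67.197260 + (-6.382192)·8 = 16.139726
residual = y − ŷ = 23.4 − 16.139726 = 7.260274

7.2603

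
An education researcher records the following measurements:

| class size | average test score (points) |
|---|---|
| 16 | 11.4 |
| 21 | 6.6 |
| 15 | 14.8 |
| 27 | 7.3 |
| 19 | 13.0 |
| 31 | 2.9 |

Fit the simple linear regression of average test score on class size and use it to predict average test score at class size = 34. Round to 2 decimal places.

n = 6, Σx = 129, Σy = 56, Σxy = 1077, Σx² = 2973
Sxx = Σx² − (Σx)²/n = 2973 − 2773.5 = 199.5
Sxy = Σxy − (Σx)(Σy)/n = 1077 − 1204 = -127
b = Sxy/Sxx = -127/199.5 = -0.636591
a = ȳ − b·x̄ = 9.333333 − (-0.636591)·21.5 = 23.020050
ŷ(34) = a + b·34 = 23.020050 + (-0.636591)·34 = 1.375940

1.38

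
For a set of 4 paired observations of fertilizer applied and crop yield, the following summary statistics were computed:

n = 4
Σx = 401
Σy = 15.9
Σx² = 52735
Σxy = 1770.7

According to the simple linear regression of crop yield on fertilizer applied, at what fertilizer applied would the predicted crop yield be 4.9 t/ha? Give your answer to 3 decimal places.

165.858

Sxx = Σx² − (Σx)²/n = 52735 − 40200.25 = 12534.75
Sxy = Σxy − (Σx)(Σy)/n = 1770.7 − 1593.975 = 176.725
b = Sxy/Sxx = 176.725/12534.75 = 0.014099
a = ȳ − b·x̄ = 3.975 − 0.014099·100.25 = 2.561595
Set a + b·x = 4.9: x = (4.9 − 2.561595) / 0.014099 = 165.858396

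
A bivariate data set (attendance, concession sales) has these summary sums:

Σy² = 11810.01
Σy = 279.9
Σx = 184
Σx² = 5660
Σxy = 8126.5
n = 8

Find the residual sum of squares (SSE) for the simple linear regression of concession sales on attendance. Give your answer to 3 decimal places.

19.778

Sxx = Σx² − (Σx)²/n = 5660 − 4232 = 1428
Sxy = Σxy − (Σx)(Σy)/n = 8126.5 − 6437.7 = 1688.8
Syy = Σy² − (Σy)²/n = 11810.01 − 9793.00125 = 2017.00875
b = Sxy/Sxx = 1688.8/1428 = 1.182633
SSE = Syy − b·Sxy = 2017.00875 − 1.182633·1688.8 = 19.778050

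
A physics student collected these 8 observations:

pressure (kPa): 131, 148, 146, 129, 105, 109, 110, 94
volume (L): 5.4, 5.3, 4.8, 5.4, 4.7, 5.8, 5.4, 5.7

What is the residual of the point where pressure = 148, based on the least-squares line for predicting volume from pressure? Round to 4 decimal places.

0.1700

n = 8, Σx = 972, Σy = 42.5, Σxy = 5144.7, Σx² = 120864
Sxx = Σx² − (Σx)²/n = 120864 − 118098 = 2766
Sxy = Σxy − (Σx)(Σy)/n = 5144.7 − 5163.75 = -19.05
b = Sxy/Sxx = -19.05/2766 = -0.006887
a = ȳ − b·x̄ = 5.3125 − (-0.006887)·121.5 = 6.149295
ŷ(148) = 6.149295 + (-0.006887)·148 = 5.129989
residual = y − ŷ = 5.3 − 5.129989 = 0.170011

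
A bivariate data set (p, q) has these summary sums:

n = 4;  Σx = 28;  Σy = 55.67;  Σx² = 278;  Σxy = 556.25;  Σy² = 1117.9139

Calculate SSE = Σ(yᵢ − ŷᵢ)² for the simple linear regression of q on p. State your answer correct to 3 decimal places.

4.807

Sxx = Σx² − (Σx)²/n = 278 − 196 = 82
Sxy = Σxy − (Σx)(Σy)/n = 556.25 − 389.69 = 166.56
Syy = Σy² − (Σy)²/n = 1117.9139 − 774.787225 = 343.126675
b = Sxy/Sxx = 166.56/82 = 2.031220
SSE = Syy − b·Sxy = 343.126675 − 2.031220·166.56 = 4.806753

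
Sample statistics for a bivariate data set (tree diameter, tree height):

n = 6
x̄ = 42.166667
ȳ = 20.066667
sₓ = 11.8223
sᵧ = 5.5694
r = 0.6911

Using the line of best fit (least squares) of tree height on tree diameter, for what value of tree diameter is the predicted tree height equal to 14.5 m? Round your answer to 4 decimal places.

25.0686

b = r · sᵧ/sₓ = 0.6911 · 5.5694/11.8223 = 0.325572
a = ȳ − b·x̄ = 20.066667 − 0.325572·42.166667 = 6.338372
Set a + b·x = 14.5: x = (14.5 − 6.338372) / 0.325572 = 25.068565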